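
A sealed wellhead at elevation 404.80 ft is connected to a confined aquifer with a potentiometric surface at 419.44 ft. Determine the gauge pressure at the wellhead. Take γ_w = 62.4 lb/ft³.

Head above the cap: Δh = 419.44 − 404.80 = 14.64 ft.
P = γΔh/144 = 62.4 × 14.64 / 144 = 6.34 psi.

P ≈ 6.34 psi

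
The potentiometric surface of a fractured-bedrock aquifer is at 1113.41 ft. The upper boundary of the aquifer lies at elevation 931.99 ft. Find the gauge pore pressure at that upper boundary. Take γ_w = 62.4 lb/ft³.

Pressure head at the aquifer top: ψ = h − z = 1113.41 − 931.99 = 181.42 ft.
P = γψ/144 = 62.4 × 181.42 / 144 = 78.6 psi.

P ≈ 78.6 psi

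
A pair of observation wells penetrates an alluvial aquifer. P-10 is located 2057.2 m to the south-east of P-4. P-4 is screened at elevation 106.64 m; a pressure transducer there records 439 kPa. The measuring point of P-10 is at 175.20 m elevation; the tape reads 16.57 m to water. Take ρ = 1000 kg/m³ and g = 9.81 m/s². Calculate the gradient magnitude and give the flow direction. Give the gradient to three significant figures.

Pressure head at P-4: ψ = P/(ρg) = 439×1000 / (1000 × 9.81) = 44.75 m.
Total head at P-4: h = z + ψ = 106.64 + 44.75 = 151.39 m.
Total head at P-10: h = 175.20 − 16.57 = 158.63 m.
Head difference: h(P-4) − h(P-10) = 151.39 − 158.63 = -7.24 m.
Hydraulic gradient: i = |Δh| / L = 7.24 / 2057.2 = 0.00352.
Flow is from higher to lower head: from P-10 toward P-4, i.e. toward the north-west.

i ≈ 0.00352; groundwater flows toward the north-west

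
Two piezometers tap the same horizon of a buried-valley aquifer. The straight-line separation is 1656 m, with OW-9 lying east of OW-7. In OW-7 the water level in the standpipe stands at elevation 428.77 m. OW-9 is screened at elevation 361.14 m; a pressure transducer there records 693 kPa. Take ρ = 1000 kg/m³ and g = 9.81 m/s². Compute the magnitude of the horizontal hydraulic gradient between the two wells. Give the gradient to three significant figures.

i ≈ 0.00182

Total head at OW-7: h = 428.77 m (water level in the piezometer is the total head).
Pressure head at OW-9: ψ = P/(ρg) = 693×1000 / (1000 × 9.81) = 70.64 m.
Total head at OW-9: h = z + ψ = 361.14 + 70.64 = 431.78 m.
Head difference: h(OW-7) − h(OW-9) = 428.77 − 431.78 = -3.01 m.
Hydraulic gradient: i = |Δh| / L = 3.01 / 1656 = 0.00182.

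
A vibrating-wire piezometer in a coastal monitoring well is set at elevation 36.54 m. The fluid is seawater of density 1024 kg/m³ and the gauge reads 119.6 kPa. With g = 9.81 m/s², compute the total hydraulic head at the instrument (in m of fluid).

ψ = P/(ρg) = 119.6×1000 / (1024 × 9.81) = 11.91 m.
h = z + ψ = 36.54 + 11.91 = 48.45 m.

h ≈ 48.45 m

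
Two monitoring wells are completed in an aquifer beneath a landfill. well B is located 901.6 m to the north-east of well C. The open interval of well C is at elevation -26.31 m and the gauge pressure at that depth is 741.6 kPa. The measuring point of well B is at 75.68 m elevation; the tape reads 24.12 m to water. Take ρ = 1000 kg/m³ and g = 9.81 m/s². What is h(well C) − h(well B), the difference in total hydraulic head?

Δh ≈ -2.27 m

Pressure head at well C: ψ = P/(ρg) = 741.6×1000 / (1000 × 9.81) = 75.60 m.
Total head at well C: h = z + ψ = -26.31 + 75.60 = 49.29 m.
Total head at well B: h = 75.68 − 24.12 = 51.56 m.
Head difference: h(well C) − h(well B) = 49.29 − 51.56 = -2.27 m.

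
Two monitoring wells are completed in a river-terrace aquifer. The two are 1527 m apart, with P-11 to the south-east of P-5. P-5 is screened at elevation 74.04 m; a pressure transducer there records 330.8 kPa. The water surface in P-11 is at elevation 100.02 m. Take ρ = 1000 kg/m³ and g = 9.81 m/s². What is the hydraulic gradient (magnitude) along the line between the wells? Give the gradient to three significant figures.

Pressure head at P-5: ψ = P/(ρg) = 330.8×1000 / (1000 × 9.81) = 33.72 m.
Total head at P-5: h = z + ψ = 74.04 + 33.72 = 107.76 m.
Total head at P-11: h = 100.02 m (water level in the piezometer is the total head).
Head difference: h(P-5) − h(P-11) = 107.76 − 100.02 = 7.74 m.
Hydraulic gradient: i = |Δh| / L = 7.74 / 1527 = 0.00507.

i ≈ 0.00507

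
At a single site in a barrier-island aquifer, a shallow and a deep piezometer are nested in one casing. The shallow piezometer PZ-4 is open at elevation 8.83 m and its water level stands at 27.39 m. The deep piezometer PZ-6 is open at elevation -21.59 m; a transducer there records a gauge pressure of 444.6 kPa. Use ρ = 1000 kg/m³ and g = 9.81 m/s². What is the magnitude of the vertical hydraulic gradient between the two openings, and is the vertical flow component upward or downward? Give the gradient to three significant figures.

|i_v| ≈ 0.120; vertical flow is downward

Total head at PZ-4: h = 27.39 m (water level in the standpipe).
Pressure head at PZ-6: ψ = P/(ρg) = 444.6×1000 / (1000 × 9.81) = 45.32 m.
Total head at PZ-6: h = z + ψ = -21.59 + 45.32 = 23.73 m.
Δh = h(PZ-4) − h(PZ-6) = 27.39 − 23.73 = 3.66 m.
Vertical separation Δz = 8.83 − (-21.59) = 30.42 m.
|i_v| = |Δh| / Δz = 3.66 / 30.42 = 0.120.
Head is higher in the shallow piezometer, so vertical flow is downward (recharge condition).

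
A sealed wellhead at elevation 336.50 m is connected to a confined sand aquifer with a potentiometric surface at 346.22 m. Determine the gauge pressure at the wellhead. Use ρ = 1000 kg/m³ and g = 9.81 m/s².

Head above the cap: Δh = 346.22 − 336.50 = 9.72 m.
P = ρgΔh = 1000 × 9.81 × 9.72 = 95353 Pa ≈ 95.4 kPa.

P ≈ 95.4 kPa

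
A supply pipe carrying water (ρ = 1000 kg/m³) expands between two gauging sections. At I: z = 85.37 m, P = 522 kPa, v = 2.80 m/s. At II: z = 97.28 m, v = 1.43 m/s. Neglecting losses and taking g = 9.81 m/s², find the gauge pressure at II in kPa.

Pressure head at I: ψ₁ = P₁/(ρg) = 522×1000 / (1000 × 9.81) = 53.21 m.
Velocity heads: v₁²/2g = 2.80²/19.62 = 0.400 m; v₂²/2g = 1.43²/19.62 = 0.104 m.
Total head H = z₁ + ψ₁ + v₁²/2g = 85.37 + 53.21 + 0.400 = 138.98 m.
ψ₂ = H − z₂ − v₂²/2g = 138.98 − 97.28 − 0.104 = 41.60 m.
P₂ = ρgψ₂ = 1000 × 9.81 × 41.60 ≈ 408 kPa.

P₂ ≈ 408 kPa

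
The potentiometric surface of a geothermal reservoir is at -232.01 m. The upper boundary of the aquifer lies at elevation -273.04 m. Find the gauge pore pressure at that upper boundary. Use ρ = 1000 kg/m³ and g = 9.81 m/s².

P ≈ 403 kPa

Pressure head at the aquifer top: ψ = h − z = -232.01 − (-273.04) = 41.03 m.
P = ρgψ = 1000 × 9.81 × 41.03 = 402504 Pa ≈ 403 kPa.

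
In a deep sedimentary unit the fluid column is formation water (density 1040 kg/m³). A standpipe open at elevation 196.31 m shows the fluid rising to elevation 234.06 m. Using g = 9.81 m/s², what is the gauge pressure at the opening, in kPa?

P ≈ 385 kPa

Pressure head ψ = h − z = 234.06 − 196.31 = 37.75 m.
P = ρgψ = 1040 × 9.81 × 37.75 = 385141 Pa ≈ 385 kPa.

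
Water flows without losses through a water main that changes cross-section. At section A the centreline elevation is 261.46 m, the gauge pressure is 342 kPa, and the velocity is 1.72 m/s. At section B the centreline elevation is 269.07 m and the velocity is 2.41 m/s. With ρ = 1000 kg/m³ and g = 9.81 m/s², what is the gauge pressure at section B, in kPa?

Pressure head at A: ψ₁ = P₁/(ρg) = 342×1000 / (1000 × 9.81) = 34.86 m.
Velocity heads: v₁²/2g = 1.72²/19.62 = 0.151 m; v₂²/2g = 2.41²/19.62 = 0.296 m.
Total head H = z₁ + ψ₁ + v₁²/2g = 261.46 + 34.86 + 0.151 = 296.47 m.
ψ₂ = H − z₂ − v₂²/2g = 296.47 − 269.07 − 0.296 = 27.10 m.
P₂ = ρgψ₂ = 1000 × 9.81 × 27.10 ≈ 266 kPa.

P₂ ≈ 266 kPa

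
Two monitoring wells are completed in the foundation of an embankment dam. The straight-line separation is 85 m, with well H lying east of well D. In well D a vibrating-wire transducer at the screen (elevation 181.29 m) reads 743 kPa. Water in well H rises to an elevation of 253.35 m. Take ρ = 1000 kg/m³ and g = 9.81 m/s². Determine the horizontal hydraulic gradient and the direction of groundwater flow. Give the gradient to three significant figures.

i ≈ 0.0433; groundwater flows toward the east

Pressure head at well D: ψ = P/(ρg) = 743×1000 / (1000 × 9.81) = 75.74 m.
Total head at well D: h = z + ψ = 181.29 + 75.74 = 257.03 m.
Total head at well H: h = 253.35 m (water level in the piezometer is the total head).
Head difference: h(well D) − h(well H) = 257.03 − 253.35 = 3.68 m.
Hydraulic gradient: i = |Δh| / L = 3.68 / 85 = 0.0433.
Flow is from higher to lower head: from well D toward well H, i.e. toward the east.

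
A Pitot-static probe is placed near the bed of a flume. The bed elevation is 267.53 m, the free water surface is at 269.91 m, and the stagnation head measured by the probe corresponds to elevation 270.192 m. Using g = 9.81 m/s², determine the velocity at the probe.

v ≈ 2.35 m/s

Near the bed, under hydrostatic conditions, the piezometric head (z + ψ) equals the free-surface elevation, 269.91 m.
Velocity head = total − piezometric = 270.192 − 269.91 = 0.282 m.
v = √(2g·h_v) = √(2 × 9.81 × 0.282) = 2.35 m/s.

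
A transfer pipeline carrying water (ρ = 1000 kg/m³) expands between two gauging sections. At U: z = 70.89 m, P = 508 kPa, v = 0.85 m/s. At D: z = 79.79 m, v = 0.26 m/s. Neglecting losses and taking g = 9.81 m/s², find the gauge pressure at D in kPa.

Pressure head at U: ψ₁ = P₁/(ρg) = 508×1000 / (1000 × 9.81) = 51.78 m.
Velocity heads: v₁²/2g = 0.85²/19.62 = 0.037 m; v₂²/2g = 0.26²/19.62 = 0.003 m.
Total head H = z₁ + ψ₁ + v₁²/2g = 70.89 + 51.78 + 0.037 = 122.71 m.
ψ₂ = H − z₂ − v₂²/2g = 122.71 − 79.79 − 0.003 = 42.92 m.
P₂ = ρgψ₂ = 1000 × 9.81 × 42.92 ≈ 421 kPa.

P₂ ≈ 421 kPa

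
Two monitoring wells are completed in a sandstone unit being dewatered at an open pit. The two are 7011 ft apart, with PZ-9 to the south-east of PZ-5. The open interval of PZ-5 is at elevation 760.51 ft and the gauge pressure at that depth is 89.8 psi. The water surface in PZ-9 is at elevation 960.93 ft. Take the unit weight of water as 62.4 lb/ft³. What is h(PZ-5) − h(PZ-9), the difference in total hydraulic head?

Δh ≈ 6.81 ft

Pressure head at PZ-5: ψ = 144·P/γ = 144 × 89.8 / 62.4 = 207.23 ft.
Total head at PZ-5: h = z + ψ = 760.51 + 207.23 = 967.74 ft.
Total head at PZ-9: h = 960.93 ft (water level in the piezometer is the total head).
Head difference: h(PZ-5) − h(PZ-9) = 967.74 − 960.93 = 6.81 ft.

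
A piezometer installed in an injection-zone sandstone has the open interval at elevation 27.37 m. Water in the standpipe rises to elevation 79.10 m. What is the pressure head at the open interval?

ψ ≈ 51.73 m

Total head h = 79.10 m (the water-surface elevation in the piezometer).
Pressure head ψ = h − z = 79.10 − 27.37 = 51.73 m.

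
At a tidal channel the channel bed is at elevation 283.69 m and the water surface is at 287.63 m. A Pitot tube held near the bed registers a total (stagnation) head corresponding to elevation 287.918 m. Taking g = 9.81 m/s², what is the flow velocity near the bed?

Near the bed, under hydrostatic conditions, the piezometric head (z + ψ) equals the free-surface elevation, 287.63 m.
Velocity head = total − piezometric = 287.918 − 287.63 = 0.288 m.
v = √(2g·h_v) = √(2 × 9.81 × 0.288) = 2.38 m/s.

v ≈ 2.38 m/s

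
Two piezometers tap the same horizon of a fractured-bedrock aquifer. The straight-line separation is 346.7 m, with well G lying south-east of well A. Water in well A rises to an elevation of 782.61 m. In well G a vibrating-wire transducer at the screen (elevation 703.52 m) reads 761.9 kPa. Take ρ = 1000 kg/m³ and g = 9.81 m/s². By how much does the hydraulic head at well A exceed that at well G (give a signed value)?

Δh ≈ 1.42 m

Total head at well A: h = 782.61 m (water level in the piezometer is the total head).
Pressure head at well G: ψ = P/(ρg) = 761.9×1000 / (1000 × 9.81) = 77.67 m.
Total head at well G: h = z + ψ = 703.52 + 77.67 = 781.19 m.
Head difference: h(well A) − h(well G) = 782.61 − 781.19 = 1.42 m.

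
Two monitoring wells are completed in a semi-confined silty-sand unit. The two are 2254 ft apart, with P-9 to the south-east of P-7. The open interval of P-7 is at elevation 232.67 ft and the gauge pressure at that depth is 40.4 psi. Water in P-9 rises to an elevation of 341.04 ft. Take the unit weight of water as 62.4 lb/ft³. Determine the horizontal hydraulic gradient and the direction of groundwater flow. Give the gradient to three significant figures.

Pressure head at P-7: ψ = 144·P/γ = 144 × 40.4 / 62.4 = 93.23 ft.
Total head at P-7: h = z + ψ = 232.67 + 93.23 = 325.90 ft.
Total head at P-9: h = 341.04 ft (water level in the piezometer is the total head).
Head difference: h(P-7) − h(P-9) = 325.90 − 341.04 = -15.14 ft.
Hydraulic gradient: i = |Δh| / L = 15.14 / 2254 = 0.00672.
Flow is from higher to lower head: from P-9 toward P-7, i.e. toward the north-west.

i ≈ 0.00672; groundwater flows toward the north-west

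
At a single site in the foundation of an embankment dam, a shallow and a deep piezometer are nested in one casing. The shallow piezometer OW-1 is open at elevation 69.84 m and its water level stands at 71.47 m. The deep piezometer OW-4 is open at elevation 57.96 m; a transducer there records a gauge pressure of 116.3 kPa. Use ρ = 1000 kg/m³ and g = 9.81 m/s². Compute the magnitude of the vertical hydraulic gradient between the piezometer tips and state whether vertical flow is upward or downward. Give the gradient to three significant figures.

Total head at OW-1: h = 71.47 m (water level in the standpipe).
Pressure head at OW-4: ψ = P/(ρg) = 116.3×1000 / (1000 × 9.81) = 11.86 m.
Total head at OW-4: h = z + ψ = 57.96 + 11.86 = 69.82 m.
Δh = h(OW-1) − h(OW-4) = 71.47 − 69.82 = 1.65 m.
Vertical separation Δz = 69.84 − 57.96 = 11.88 m.
|i_v| = |Δh| / Δz = 1.65 / 11.88 = 0.139.
Head is higher in the shallow piezometer, so vertical flow is downward (recharge condition).

|i_v| ≈ 0.139; vertical flow is downward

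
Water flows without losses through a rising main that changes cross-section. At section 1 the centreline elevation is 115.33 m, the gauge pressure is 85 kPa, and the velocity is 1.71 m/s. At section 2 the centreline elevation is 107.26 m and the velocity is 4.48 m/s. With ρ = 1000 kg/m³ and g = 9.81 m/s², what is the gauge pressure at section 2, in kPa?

P₂ ≈ 156 kPa

Pressure head at 1: ψ₁ = P₁/(ρg) = 85×1000 / (1000 × 9.81) = 8.66 m.
Velocity heads: v₁²/2g = 1.71²/19.62 = 0.149 m; v₂²/2g = 4.48²/19.62 = 1.023 m.
Total head H = z₁ + ψ₁ + v₁²/2g = 115.33 + 8.66 + 0.149 = 124.14 m.
ψ₂ = H − z₂ − v₂²/2g = 124.14 − 107.26 − 1.023 = 15.86 m.
P₂ = ρgψ₂ = 1000 × 9.81 × 15.86 ≈ 156 kPa.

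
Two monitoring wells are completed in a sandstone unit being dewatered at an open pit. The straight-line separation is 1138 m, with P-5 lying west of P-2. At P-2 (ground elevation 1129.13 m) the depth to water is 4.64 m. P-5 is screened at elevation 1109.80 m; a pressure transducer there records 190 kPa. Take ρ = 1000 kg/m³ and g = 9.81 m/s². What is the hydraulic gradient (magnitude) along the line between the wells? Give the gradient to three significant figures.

Total head at P-2: h = 1129.13 − 4.64 = 1124.49 m.
Pressure head at P-5: ψ = P/(ρg) = 190×1000 / (1000 × 9.81) = 19.37 m.
Total head at P-5: h = z + ψ = 1109.80 + 19.37 = 1129.17 m.
Head difference: h(P-2) − h(P-5) = 1124.49 − 1129.17 = -4.68 m.
Hydraulic gradient: i = |Δh| / L = 4.68 / 1138 = 0.00411.

i ≈ 0.00411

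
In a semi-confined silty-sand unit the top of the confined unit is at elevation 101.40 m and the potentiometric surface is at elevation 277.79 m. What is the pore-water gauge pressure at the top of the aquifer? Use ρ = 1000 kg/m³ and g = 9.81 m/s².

Pressure head at the aquifer top: ψ = h − z = 277.79 − 101.40 = 176.39 m.
P = ρgψ = 1000 × 9.81 × 176.39 = 1730386 Pa ≈ 1730 kPa.

P ≈ 1730 kPa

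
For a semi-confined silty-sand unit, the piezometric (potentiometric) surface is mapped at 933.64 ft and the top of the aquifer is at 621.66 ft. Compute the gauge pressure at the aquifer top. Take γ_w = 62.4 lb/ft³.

Pressure head at the aquifer top: ψ = h − z = 933.64 − 621.66 = 311.98 ft.
P = γψ/144 = 62.4 × 311.98 / 144 = 135 psi.

P ≈ 135 psi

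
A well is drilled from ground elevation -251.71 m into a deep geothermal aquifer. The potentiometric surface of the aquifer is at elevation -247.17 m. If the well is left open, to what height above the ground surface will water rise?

≈ 4.54 m above ground

Water rises to the potentiometric surface, so the rise above ground = -247.17 − (-251.71) = 4.54 m.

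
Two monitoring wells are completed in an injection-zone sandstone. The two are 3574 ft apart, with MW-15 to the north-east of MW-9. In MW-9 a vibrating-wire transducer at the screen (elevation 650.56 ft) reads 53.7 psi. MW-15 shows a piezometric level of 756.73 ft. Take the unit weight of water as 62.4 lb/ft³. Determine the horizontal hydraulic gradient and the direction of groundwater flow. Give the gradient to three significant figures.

i ≈ 0.00497; groundwater flows toward the north-east

Pressure head at MW-9: ψ = 144·P/γ = 144 × 53.7 / 62.4 = 123.92 ft.
Total head at MW-9: h = z + ψ = 650.56 + 123.92 = 774.48 ft.
Total head at MW-15: h = 756.73 ft (water level in the piezometer is the total head).
Head difference: h(MW-9) − h(MW-15) = 774.48 − 756.73 = 17.75 ft.
Hydraulic gradient: i = |Δh| / L = 17.75 / 3574 = 0.00497.
Flow is from higher to lower head: from MW-9 toward MW-15, i.e. toward the north-east.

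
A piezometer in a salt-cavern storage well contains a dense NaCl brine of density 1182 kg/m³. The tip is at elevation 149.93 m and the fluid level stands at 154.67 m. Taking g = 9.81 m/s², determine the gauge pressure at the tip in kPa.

P ≈ 55.0 kPa

Pressure head ψ = h − z = 154.67 − 149.93 = 4.74 m.
P = ρgψ = 1182 × 9.81 × 4.74 = 54962 Pa ≈ 55.0 kPa.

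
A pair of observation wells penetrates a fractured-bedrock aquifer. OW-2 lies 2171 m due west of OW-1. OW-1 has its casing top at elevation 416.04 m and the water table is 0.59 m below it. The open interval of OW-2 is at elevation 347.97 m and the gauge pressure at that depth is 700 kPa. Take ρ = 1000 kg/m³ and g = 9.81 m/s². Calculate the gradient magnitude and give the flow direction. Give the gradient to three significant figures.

i ≈ 0.00179; groundwater flows toward the east

Total head at OW-1: h = 416.04 − 0.59 = 415.45 m.
Pressure head at OW-2: ψ = P/(ρg) = 700×1000 / (1000 × 9.81) = 71.36 m.
Total head at OW-2: h = z + ψ = 347.97 + 71.36 = 419.33 m.
Head difference: h(OW-1) − h(OW-2) = 415.45 − 419.33 = -3.88 m.
Hydraulic gradient: i = |Δh| / L = 3.88 / 2171 = 0.00179.
Flow is from higher to lower head: from OW-2 toward OW-1, i.e. toward the east.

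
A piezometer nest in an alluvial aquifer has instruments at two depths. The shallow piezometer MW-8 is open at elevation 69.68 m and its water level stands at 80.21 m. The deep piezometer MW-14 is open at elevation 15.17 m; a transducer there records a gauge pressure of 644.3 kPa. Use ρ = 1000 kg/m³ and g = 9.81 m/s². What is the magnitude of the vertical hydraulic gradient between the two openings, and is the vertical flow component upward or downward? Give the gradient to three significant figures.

Total head at MW-8: h = 80.21 m (water level in the standpipe).
Pressure head at MW-14: ψ = P/(ρg) = 644.3×1000 / (1000 × 9.81) = 65.68 m.
Total head at MW-14: h = z + ψ = 15.17 + 65.68 = 80.85 m.
Δh = h(MW-8) − h(MW-14) = 80.21 − 80.85 = -0.64 m.
Vertical separation Δz = 69.68 − 15.17 = 54.51 m.
|i_v| = |Δh| / Δz = 0.64 / 54.51 = 0.0117.
Head is higher in the deep piezometer, so vertical flow is upward (discharge condition).

|i_v| ≈ 0.0117; vertical flow is upward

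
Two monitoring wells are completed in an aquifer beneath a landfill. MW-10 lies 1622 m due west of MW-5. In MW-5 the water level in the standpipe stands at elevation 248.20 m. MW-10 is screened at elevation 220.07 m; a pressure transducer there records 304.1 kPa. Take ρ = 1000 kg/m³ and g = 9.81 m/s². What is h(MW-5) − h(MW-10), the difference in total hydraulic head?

Total head at MW-5: h = 248.20 m (water level in the piezometer is the total head).
Pressure head at MW-10: ψ = P/(ρg) = 304.1×1000 / (1000 × 9.81) = 31.00 m.
Total head at MW-10: h = z + ψ = 220.07 + 31.00 = 251.07 m.
Head difference: h(MW-5) − h(MW-10) = 248.20 − 251.07 = -2.87 m.

Δh ≈ -2.87 m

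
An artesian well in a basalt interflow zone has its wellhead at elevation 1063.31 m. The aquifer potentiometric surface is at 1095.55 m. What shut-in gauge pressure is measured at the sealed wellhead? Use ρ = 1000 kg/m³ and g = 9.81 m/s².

P ≈ 316 kPa

Head above the cap: Δh = 1095.55 − 1063.31 = 32.24 m.
P = ρgΔh = 1000 × 9.81 × 32.24 = 316274 Pa ≈ 316 kPa.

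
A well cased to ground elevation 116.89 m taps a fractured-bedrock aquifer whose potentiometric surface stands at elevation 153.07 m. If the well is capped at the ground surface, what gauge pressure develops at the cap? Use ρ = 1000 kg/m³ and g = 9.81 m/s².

P ≈ 355 kPa

Head above the cap: Δh = 153.07 − 116.89 = 36.18 m.
P = ρgΔh = 1000 × 9.81 × 36.18 = 354926 Pa ≈ 355 kPa.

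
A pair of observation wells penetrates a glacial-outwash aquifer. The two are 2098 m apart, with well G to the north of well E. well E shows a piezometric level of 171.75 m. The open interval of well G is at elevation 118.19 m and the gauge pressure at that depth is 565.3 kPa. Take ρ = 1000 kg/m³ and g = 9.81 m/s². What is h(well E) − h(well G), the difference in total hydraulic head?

Total head at well E: h = 171.75 m (water level in the piezometer is the total head).
Pressure head at well G: ψ = P/(ρg) = 565.3×1000 / (1000 × 9.81) = 57.62 m.
Total head at well G: h = z + ψ = 118.19 + 57.62 = 175.81 m.
Head difference: h(well E) − h(well G) = 171.75 − 175.81 = -4.06 m.

Δh ≈ -4.06 m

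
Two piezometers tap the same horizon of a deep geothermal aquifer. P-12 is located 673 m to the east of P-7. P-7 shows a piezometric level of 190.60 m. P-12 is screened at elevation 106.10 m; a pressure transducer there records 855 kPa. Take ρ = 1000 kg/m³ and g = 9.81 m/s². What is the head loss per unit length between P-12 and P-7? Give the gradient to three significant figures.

i ≈ 0.00395 m/m

Total head at P-7: h = 190.60 m (water level in the piezometer is the total head).
Pressure head at P-12: ψ = P/(ρg) = 855×1000 / (1000 × 9.81) = 87.16 m.
Total head at P-12: h = z + ψ = 106.10 + 87.16 = 193.26 m.
Head difference: h(P-7) − h(P-12) = 190.60 − 193.26 = -2.66 m.
Hydraulic gradient: i = |Δh| / L = 2.66 / 673 = 0.00395.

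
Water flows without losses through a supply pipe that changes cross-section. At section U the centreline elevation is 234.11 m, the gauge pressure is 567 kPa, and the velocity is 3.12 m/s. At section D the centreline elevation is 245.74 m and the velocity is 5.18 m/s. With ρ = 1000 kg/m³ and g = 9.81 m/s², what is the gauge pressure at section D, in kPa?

Pressure head at U: ψ₁ = P₁/(ρg) = 567×1000 / (1000 × 9.81) = 57.80 m.
Velocity heads: v₁²/2g = 3.12²/19.62 = 0.496 m; v₂²/2g = 5.18²/19.62 = 1.368 m.
Total head H = z₁ + ψ₁ + v₁²/2g = 234.11 + 57.80 + 0.496 = 292.41 m.
ψ₂ = H − z₂ − v₂²/2g = 292.41 − 245.74 − 1.368 = 45.30 m.
P₂ = ρgψ₂ = 1000 × 9.81 × 45.30 ≈ 444 kPa.

P₂ ≈ 444 kPa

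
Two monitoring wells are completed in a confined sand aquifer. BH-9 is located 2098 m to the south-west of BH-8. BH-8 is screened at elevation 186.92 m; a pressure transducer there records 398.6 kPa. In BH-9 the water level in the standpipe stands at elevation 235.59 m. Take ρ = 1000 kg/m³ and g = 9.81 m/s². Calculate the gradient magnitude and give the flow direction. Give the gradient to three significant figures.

i ≈ 0.00383; groundwater flows toward the north-east

Pressure head at BH-8: ψ = P/(ρg) = 398.6×1000 / (1000 × 9.81) = 40.63 m.
Total head at BH-8: h = z + ψ = 186.92 + 40.63 = 227.55 m.
Total head at BH-9: h = 235.59 m (water level in the piezometer is the total head).
Head difference: h(BH-8) − h(BH-9) = 227.55 − 235.59 = -8.04 m.
Hydraulic gradient: i = |Δh| / L = 8.04 / 2098 = 0.00383.
Flow is from higher to lower head: from BH-9 toward BH-8, i.e. toward the north-east.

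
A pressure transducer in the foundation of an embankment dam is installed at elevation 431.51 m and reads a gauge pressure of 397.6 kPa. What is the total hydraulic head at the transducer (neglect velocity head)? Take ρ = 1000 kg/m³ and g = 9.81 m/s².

h ≈ 472.04 m

ψ = P/(ρg) = 397.6×1000 / (1000 × 9.81) = 40.53 m.
h = z + ψ = 431.51 + 40.53 = 472.04 m.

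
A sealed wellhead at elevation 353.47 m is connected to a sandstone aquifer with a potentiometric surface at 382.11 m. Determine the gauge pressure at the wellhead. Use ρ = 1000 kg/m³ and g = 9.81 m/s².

P ≈ 281 kPa

Head above the cap: Δh = 382.11 − 353.47 = 28.64 m.
P = ρgΔh = 1000 × 9.81 × 28.64 = 280958 Pa ≈ 281 kPa.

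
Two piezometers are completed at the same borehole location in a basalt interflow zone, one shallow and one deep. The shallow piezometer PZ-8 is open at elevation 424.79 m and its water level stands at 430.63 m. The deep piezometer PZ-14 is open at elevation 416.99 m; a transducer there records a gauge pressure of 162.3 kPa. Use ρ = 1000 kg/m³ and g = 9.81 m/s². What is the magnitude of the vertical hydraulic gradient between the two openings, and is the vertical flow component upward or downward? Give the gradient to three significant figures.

|i_v| ≈ 0.372; vertical flow is upward

Total head at PZ-8: h = 430.63 m (water level in the standpipe).
Pressure head at PZ-14: ψ = P/(ρg) = 162.3×1000 / (1000 × 9.81) = 16.54 m.
Total head at PZ-14: h = z + ψ = 416.99 + 16.54 = 433.53 m.
Δh = h(PZ-8) − h(PZ-14) = 430.63 − 433.53 = -2.90 m.
Vertical separation Δz = 424.79 − 416.99 = 7.80 m.
|i_v| = |Δh| / Δz = 2.90 / 7.80 = 0.372.
Head is higher in the deep piezometer, so vertical flow is upward (discharge condition).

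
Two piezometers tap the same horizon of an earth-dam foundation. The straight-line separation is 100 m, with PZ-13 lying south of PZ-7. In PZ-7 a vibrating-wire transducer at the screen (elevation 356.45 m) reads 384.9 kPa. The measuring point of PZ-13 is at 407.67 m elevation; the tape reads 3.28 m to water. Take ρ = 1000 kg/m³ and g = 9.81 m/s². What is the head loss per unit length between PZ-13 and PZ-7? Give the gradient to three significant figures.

i ≈ 0.0870 m/m

Pressure head at PZ-7: ψ = P/(ρg) = 384.9×1000 / (1000 × 9.81) = 39.24 m.
Total head at PZ-7: h = z + ψ = 356.45 + 39.24 = 395.69 m.
Total head at PZ-13: h = 407.67 − 3.28 = 404.39 m.
Head difference: h(PZ-7) − h(PZ-13) = 395.69 − 404.39 = -8.70 m.
Hydraulic gradient: i = |Δh| / L = 8.70 / 100 = 0.0870.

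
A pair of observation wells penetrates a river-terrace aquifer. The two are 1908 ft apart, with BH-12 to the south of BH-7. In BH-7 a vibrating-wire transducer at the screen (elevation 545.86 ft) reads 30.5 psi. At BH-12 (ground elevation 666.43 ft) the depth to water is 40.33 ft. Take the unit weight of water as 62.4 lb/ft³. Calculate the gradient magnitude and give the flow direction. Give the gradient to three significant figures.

i ≈ 0.00517; groundwater flows toward the north

Pressure head at BH-7: ψ = 144·P/γ = 144 × 30.5 / 62.4 = 70.38 ft.
Total head at BH-7: h = z + ψ = 545.86 + 70.38 = 616.24 ft.
Total head at BH-12: h = 666.43 − 40.33 = 626.10 ft.
Head difference: h(BH-7) − h(BH-12) = 616.24 − 626.10 = -9.86 ft.
Hydraulic gradient: i = |Δh| / L = 9.86 / 1908 = 0.00517.
Flow is from higher to lower head: from BH-12 toward BH-7, i.e. toward the north.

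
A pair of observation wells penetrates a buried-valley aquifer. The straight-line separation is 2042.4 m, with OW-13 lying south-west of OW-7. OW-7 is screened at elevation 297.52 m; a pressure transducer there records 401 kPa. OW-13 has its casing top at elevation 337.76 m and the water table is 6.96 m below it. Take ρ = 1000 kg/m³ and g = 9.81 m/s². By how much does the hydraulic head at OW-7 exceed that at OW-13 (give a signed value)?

Pressure head at OW-7: ψ = P/(ρg) = 401×1000 / (1000 × 9.81) = 40.88 m.
Total head at OW-7: h = z + ψ = 297.52 + 40.88 = 338.40 m.
Total head at OW-13: h = 337.76 − 6.96 = 330.80 m.
Head difference: h(OW-7) − h(OW-13) = 338.40 − 330.80 = 7.60 m.

Δh ≈ 7.60 m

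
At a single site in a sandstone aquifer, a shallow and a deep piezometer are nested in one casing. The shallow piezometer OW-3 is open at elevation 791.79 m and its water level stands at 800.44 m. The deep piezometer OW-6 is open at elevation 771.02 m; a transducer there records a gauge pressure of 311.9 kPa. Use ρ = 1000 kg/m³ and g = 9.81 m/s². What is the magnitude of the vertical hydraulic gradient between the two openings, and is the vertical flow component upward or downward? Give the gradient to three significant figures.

|i_v| ≈ 0.114; vertical flow is upward

Total head at OW-3: h = 800.44 m (water level in the standpipe).
Pressure head at OW-6: ψ = P/(ρg) = 311.9×1000 / (1000 × 9.81) = 31.79 m.
Total head at OW-6: h = z + ψ = 771.02 + 31.79 = 802.81 m.
Δh = h(OW-3) − h(OW-6) = 800.44 − 802.81 = -2.37 m.
Vertical separation Δz = 791.79 − 771.02 = 20.77 m.
|i_v| = |Δh| / Δz = 2.37 / 20.77 = 0.114.
Head is higher in the deep piezometer, so vertical flow is upward (discharge condition).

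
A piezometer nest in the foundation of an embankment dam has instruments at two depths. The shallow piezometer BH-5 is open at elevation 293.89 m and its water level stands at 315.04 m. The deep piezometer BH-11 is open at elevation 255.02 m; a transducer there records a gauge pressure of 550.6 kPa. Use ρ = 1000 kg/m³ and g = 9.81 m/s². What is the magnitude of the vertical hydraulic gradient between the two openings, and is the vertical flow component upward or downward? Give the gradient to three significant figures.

Total head at BH-5: h = 315.04 m (water level in the standpipe).
Pressure head at BH-11: ψ = P/(ρg) = 550.6×1000 / (1000 × 9.81) = 56.13 m.
Total head at BH-11: h = z + ψ = 255.02 + 56.13 = 311.15 m.
Δh = h(BH-5) − h(BH-11) = 315.04 − 311.15 = 3.89 m.
Vertical separation Δz = 293.89 − 255.02 = 38.87 m.
|i_v| = |Δh| / Δz = 3.89 / 38.87 = 0.100.
Head is higher in the shallow piezometer, so vertical flow is downward (recharge condition).

|i_v| ≈ 0.100; vertical flow is downward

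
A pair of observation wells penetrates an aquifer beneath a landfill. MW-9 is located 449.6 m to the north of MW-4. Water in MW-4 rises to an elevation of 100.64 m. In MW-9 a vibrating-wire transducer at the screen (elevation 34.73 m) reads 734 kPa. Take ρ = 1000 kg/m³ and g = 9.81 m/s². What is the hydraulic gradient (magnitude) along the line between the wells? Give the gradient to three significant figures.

i ≈ 0.0198

Total head at MW-4: h = 100.64 m (water level in the piezometer is the total head).
Pressure head at MW-9: ψ = P/(ρg) = 734×1000 / (1000 × 9.81) = 74.82 m.
Total head at MW-9: h = z + ψ = 34.73 + 74.82 = 109.55 m.
Head difference: h(MW-4) − h(MW-9) = 100.64 − 109.55 = -8.91 m.
Hydraulic gradient: i = |Δh| / L = 8.91 / 449.6 = 0.0198.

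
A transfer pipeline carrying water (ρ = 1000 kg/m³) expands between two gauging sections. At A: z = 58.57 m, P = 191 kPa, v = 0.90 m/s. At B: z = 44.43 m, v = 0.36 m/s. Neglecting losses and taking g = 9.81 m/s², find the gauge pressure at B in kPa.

Pressure head at A: ψ₁ = P₁/(ρg) = 191×1000 / (1000 × 9.81) = 19.47 m.
Velocity heads: v₁²/2g = 0.90²/19.62 = 0.041 m; v₂²/2g = 0.36²/19.62 = 0.007 m.
Total head H = z₁ + ψ₁ + v₁²/2g = 58.57 + 19.47 + 0.041 = 78.08 m.
ψ₂ = H − z₂ − v₂²/2g = 78.08 − 44.43 − 0.007 = 33.64 m.
P₂ = ρgψ₂ = 1000 × 9.81 × 33.64 ≈ 330 kPa.

P₂ ≈ 330 kPa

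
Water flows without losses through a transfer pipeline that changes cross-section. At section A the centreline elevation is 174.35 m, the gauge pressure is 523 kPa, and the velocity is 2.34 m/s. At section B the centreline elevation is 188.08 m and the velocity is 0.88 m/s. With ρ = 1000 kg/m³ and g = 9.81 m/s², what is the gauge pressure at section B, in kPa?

Pressure head at A: ψ₁ = P₁/(ρg) = 523×1000 / (1000 × 9.81) = 53.31 m.
Velocity heads: v₁²/2g = 2.34²/19.62 = 0.279 m; v₂²/2g = 0.88²/19.62 = 0.039 m.
Total head H = z₁ + ψ₁ + v₁²/2g = 174.35 + 53.31 + 0.279 = 227.94 m.
ψ₂ = H − z₂ − v₂²/2g = 227.94 − 188.08 − 0.039 = 39.82 m.
P₂ = ρgψ₂ = 1000 × 9.81 × 39.82 ≈ 391 kPa.

P₂ ≈ 391 kPa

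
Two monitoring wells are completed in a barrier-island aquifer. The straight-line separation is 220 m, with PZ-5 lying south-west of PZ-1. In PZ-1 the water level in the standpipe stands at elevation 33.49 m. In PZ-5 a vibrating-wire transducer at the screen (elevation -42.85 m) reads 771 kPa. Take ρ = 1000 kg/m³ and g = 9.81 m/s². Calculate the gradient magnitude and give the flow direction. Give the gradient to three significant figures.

i ≈ 0.0102; groundwater flows toward the north-east

Total head at PZ-1: h = 33.49 m (water level in the piezometer is the total head).
Pressure head at PZ-5: ψ = P/(ρg) = 771×1000 / (1000 × 9.81) = 78.59 m.
Total head at PZ-5: h = z + ψ = -42.85 + 78.59 = 35.74 m.
Head difference: h(PZ-1) − h(PZ-5) = 33.49 − 35.74 = -2.25 m.
Hydraulic gradient: i = |Δh| / L = 2.25 / 220 = 0.0102.
Flow is from higher to lower head: from PZ-5 toward PZ-1, i.e. toward the north-east.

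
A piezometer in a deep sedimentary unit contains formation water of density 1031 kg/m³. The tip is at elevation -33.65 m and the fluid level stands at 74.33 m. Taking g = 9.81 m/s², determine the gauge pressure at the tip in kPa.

P ≈ 1090 kPa

Pressure head ψ = h − z = 74.33 − (-33.65) = 107.98 m.
P = ρgψ = 1031 × 9.81 × 107.98 = 1092122 Pa ≈ 1090 kPa.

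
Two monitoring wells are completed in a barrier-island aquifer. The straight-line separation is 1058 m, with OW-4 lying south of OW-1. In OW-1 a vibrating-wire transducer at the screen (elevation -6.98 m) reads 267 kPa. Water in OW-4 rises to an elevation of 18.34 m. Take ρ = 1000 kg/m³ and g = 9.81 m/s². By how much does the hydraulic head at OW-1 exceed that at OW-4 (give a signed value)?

Pressure head at OW-1: ψ = P/(ρg) = 267×1000 / (1000 × 9.81) = 27.22 m.
Total head at OW-1: h = z + ψ = -6.98 + 27.22 = 20.24 m.
Total head at OW-4: h = 18.34 m (water level in the piezometer is the total head).
Head difference: h(OW-1) − h(OW-4) = 20.24 − 18.34 = 1.90 m.

Δh ≈ 1.90 m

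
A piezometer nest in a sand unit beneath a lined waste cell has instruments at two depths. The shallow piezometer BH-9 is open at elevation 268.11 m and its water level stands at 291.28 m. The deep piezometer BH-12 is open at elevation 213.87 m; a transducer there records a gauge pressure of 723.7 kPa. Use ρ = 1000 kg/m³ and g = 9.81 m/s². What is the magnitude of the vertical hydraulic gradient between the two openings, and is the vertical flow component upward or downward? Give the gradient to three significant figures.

Total head at BH-9: h = 291.28 m (water level in the standpipe).
Pressure head at BH-12: ψ = P/(ρg) = 723.7×1000 / (1000 × 9.81) = 73.77 m.
Total head at BH-12: h = z + ψ = 213.87 + 73.77 = 287.64 m.
Δh = h(BH-9) − h(BH-12) = 291.28 − 287.64 = 3.64 m.
Vertical separation Δz = 268.11 − 213.87 = 54.24 m.
|i_v| = |Δh| / Δz = 3.64 / 54.24 = 0.0671.
Head is higher in the shallow piezometer, so vertical flow is downward (recharge condition).

|i_v| ≈ 0.0671; vertical flow is downward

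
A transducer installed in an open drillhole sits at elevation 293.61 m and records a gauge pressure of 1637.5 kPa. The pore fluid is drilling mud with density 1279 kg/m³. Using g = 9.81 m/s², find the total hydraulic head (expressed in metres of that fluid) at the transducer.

h ≈ 424.12 m

ψ = P/(ρg) = 1637.5×1000 / (1279 × 9.81) = 130.51 m.
h = z + ψ = 293.61 + 130.51 = 424.12 m.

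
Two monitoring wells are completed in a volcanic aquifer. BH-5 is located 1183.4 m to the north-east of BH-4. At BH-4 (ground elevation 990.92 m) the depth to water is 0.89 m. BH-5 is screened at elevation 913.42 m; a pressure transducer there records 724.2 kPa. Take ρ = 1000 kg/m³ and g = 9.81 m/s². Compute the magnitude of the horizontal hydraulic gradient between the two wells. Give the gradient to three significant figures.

i ≈ 0.00236

Total head at BH-4: h = 990.92 − 0.89 = 990.03 m.
Pressure head at BH-5: ψ = P/(ρg) = 724.2×1000 / (1000 × 9.81) = 73.82 m.
Total head at BH-5: h = z + ψ = 913.42 + 73.82 = 987.24 m.
Head difference: h(BH-4) − h(BH-5) = 990.03 − 987.24 = 2.79 m.
Hydraulic gradient: i = |Δh| / L = 2.79 / 1183.4 = 0.00236.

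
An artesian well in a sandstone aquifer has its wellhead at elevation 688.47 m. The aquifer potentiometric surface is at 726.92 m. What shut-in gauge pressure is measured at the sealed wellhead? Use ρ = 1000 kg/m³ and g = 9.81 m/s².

Head above the cap: Δh = 726.92 − 688.47 = 38.45 m.
P = ρgΔh = 1000 × 9.81 × 38.45 = 377194 Pa ≈ 377 kPa.

P ≈ 377 kPa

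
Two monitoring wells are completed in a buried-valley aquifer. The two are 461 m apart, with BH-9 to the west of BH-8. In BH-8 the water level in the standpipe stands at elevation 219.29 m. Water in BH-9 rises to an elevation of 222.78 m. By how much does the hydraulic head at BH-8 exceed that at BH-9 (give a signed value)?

Total head at BH-8: h = 219.29 m (water level in the piezometer is the total head).
Total head at BH-9: h = 222.78 m (water level in the piezometer is the total head).
Head difference: h(BH-8) − h(BH-9) = 219.29 − 222.78 = -3.49 m.

Δh ≈ -3.49 m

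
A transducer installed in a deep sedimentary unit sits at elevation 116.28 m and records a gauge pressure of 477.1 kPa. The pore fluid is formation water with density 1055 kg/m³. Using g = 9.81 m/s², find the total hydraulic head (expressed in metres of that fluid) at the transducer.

ψ = P/(ρg) = 477.1×1000 / (1055 × 9.81) = 46.10 m.
h = z + ψ = 116.28 + 46.10 = 162.38 m.

h ≈ 162.38 m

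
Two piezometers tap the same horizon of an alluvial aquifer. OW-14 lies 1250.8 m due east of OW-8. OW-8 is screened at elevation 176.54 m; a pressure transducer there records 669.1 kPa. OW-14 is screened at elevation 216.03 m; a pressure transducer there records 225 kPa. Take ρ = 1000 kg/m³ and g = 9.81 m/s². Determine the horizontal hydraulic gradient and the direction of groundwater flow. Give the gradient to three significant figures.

Pressure head at OW-8: ψ = P/(ρg) = 669.1×1000 / (1000 × 9.81) = 68.21 m.
Total head at OW-8: h = z + ψ = 176.54 + 68.21 = 244.75 m.
Pressure head at OW-14: ψ = P/(ρg) = 225×1000 / (1000 × 9.81) = 22.94 m.
Total head at OW-14: h = z + ψ = 216.03 + 22.94 = 238.97 m.
Head difference: h(OW-8) − h(OW-14) = 244.75 − 238.97 = 5.78 m.
Hydraulic gradient: i = |Δh| / L = 5.78 / 1250.8 = 0.00462.
Flow is from higher to lower head: from OW-8 toward OW-14, i.e. toward the east.

i ≈ 0.00462; groundwater flows toward the east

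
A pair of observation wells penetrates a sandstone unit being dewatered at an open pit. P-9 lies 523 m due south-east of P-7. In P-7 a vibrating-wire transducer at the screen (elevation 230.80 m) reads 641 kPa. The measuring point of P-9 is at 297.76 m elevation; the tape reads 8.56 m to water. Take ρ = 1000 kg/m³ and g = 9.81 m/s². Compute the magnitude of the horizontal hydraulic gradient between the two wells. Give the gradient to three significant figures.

i ≈ 0.0133

Pressure head at P-7: ψ = P/(ρg) = 641×1000 / (1000 × 9.81) = 65.34 m.
Total head at P-7: h = z + ψ = 230.80 + 65.34 = 296.14 m.
Total head at P-9: h = 297.76 − 8.56 = 289.20 m.
Head difference: h(P-7) − h(P-9) = 296.14 − 289.20 = 6.94 m.
Hydraulic gradient: i = |Δh| / L = 6.94 / 523 = 0.0133.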